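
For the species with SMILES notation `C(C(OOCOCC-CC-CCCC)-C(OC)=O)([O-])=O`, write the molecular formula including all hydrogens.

C13H23O7-

Heavy atoms from the SMILES: 13 C, 7 O.
Implicit hydrogens by atom environment:
  8 × C: 2 H each → 16
  6 × O: no H
  2 × C: 3 H each → 6
  2 × C: no H
  1 × C: 1 H
  1 × O (charge -1): no H
  Total hydrogens = 23.
Net charge -1.
Molecular formula: C13H23O7-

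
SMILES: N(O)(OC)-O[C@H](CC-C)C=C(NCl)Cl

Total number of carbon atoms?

7

The symbol for carbon appears 7 times in the SMILES. (Cl is a single chlorine, not C + l.)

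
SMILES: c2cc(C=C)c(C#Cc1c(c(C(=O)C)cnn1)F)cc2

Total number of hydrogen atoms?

11

Hydrogens are implicit in SMILES; fill each atom to its normal valence:
  5 × C (aromatic): 1 H each → 5
  5 × C (aromatic): no H
  3 × C: no H
  2 × N (aromatic): no H
  1 × C: 3 H
  1 × C: 2 H
  1 × C: 1 H
  1 × F: no H
  1 × O: no H
  Total hydrogens = 11.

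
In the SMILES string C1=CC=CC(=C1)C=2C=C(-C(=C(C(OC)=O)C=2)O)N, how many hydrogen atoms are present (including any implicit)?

Hydrogens are implicit in SMILES; fill each atom to its normal valence:
  7 × C (aromatic): 1 H each → 7
  5 × C (aromatic): no H
  2 × O: no H
  1 × C: 3 H
  1 × C: no H
  1 × N: 2 H
  1 × O: 1 H
  Total hydrogens = 13.

13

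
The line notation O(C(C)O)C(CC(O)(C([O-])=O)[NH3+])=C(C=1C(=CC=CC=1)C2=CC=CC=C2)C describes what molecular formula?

Heavy atoms from the SMILES: 20 C, 1 N, 5 O.
Implicit hydrogens by atom environment:
  9 × C (aromatic): 1 H each → 9
  4 × C: no H
  3 × C (aromatic): no H
  2 × C: 3 H each → 6
  2 × O: 1 H each → 2
  2 × O: no H
  1 × C: 2 H
  1 × C: 1 H
  1 × N (charge +1): 3 H
  1 × O (charge -1): no H
  Total hydrogens = 23.
Molecular formula: C20H23NO5

C20H23NO5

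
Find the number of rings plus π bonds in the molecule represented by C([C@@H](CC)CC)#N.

2

Molecular formula from the SMILES: C6H11N.
DoU = (2C + 2 + N − H − X)/2 = (2·6 + 2 + 1 − 11 − 0)/2 = 4/2 = 2.
(Structurally: 0 ring(s) + 2 π bond(s) = 2.)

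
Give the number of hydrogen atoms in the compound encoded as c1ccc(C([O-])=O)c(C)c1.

7

Hydrogens are implicit in SMILES; fill each atom to its normal valence:
  4 × C (aromatic): 1 H each → 4
  2 × C (aromatic): no H
  1 × C: 3 H
  1 × C: no H
  1 × O: no H
  1 × O (charge -1): no H
  Total hydrogens = 7.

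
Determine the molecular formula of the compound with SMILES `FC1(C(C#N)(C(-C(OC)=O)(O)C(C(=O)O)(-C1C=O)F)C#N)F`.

Heavy atoms from the SMILES: 11 C, 3 F, 2 N, 6 O.
Implicit hydrogens by atom environment:
  8 × C: no H
  4 × O: no H
  3 × F: no H
  2 × C: 1 H each → 2
  2 × N: no H
  2 × O: 1 H each → 2
  1 × C: 3 H
  Total hydrogens = 7.
Molecular formula: C11H7F3N2O6

C11H7F3N2O6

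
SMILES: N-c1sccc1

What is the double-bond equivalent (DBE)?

3

Molecular formula from the SMILES: C4H5NS.
DoU = (2C + 2 + N − H − X)/2 = (2·4 + 2 + 1 − 5 − 0)/2 = 6/2 = 3.
(Structurally: 1 ring(s) + 2 π bond(s) = 3.)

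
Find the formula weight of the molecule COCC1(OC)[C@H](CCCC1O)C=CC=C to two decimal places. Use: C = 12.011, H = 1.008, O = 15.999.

Molecular formula: C13H22O3.
M = 13×12.011 + 22×1.008 + 3×15.999 = 226.32 g/mol.

226.32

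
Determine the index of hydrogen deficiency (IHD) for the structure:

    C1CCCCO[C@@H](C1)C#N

Molecular formula from the SMILES: C8H13NO.
DoU = (2C + 2 + N − H − X)/2 = (2·8 + 2 + 1 − 13 − 0)/2 = 6/2 = 3.
(Structurally: 1 ring(s) + 2 π bond(s) = 3.)

3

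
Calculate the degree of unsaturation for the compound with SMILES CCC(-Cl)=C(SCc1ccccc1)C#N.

7

Molecular formula from the SMILES: C12H12ClNS.
DoU = (2C + 2 + N − H − X)/2 = (2·12 + 2 + 1 − 12 − 1)/2 = 14/2 = 7.
(Structurally: 1 ring(s) + 6 π bond(s) = 7.)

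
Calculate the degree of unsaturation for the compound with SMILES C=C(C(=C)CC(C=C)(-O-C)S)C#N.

Molecular formula from the SMILES: C10H13NOS.
DoU = (2C + 2 + N − H − X)/2 = (2·10 + 2 + 1 − 13 − 0)/2 = 10/2 = 5.
(Structurally: 0 ring(s) + 5 π bond(s) = 5.)

5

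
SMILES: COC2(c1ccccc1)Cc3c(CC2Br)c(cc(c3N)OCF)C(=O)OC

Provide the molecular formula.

Heavy atoms from the SMILES: 1 Br, 20 C, 1 F, 1 N, 4 O.
Implicit hydrogens by atom environment:
  6 × C (aromatic): 1 H each → 6
  6 × C (aromatic): no H
  4 × O: no H
  3 × C: 2 H each → 6
  2 × C: 3 H each → 6
  2 × C: no H
  1 × Br: no H
  1 × C: 1 H
  1 × F: no H
  1 × N: 2 H
  Total hydrogens = 21.
Molecular formula: C20H21BrFNO4

C20H21BrFNO4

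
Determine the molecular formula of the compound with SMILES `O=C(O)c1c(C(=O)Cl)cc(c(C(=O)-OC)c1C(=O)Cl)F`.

C11H5Cl2FO6

Heavy atoms from the SMILES: 11 C, 2 Cl, 1 F, 6 O.
Implicit hydrogens by atom environment:
  5 × C (aromatic): no H
  5 × O: no H
  4 × C: no H
  2 × Cl: no H
  1 × C: 3 H
  1 × C (aromatic): 1 H
  1 × F: no H
  1 × O: 1 H
  Total hydrogens = 5.
Molecular formula: C11H5Cl2FO6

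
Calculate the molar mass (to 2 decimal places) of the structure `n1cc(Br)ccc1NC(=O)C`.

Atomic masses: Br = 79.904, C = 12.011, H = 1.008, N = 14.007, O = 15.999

Molecular formula: C7H7BrN2O.
M = 1×79.904 + 7×12.011 + 7×1.008 + 2×14.007 + 1×15.999 = 215.05 g/mol.

215.05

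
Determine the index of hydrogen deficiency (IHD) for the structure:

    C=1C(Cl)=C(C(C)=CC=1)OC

4

Molecular formula from the SMILES: C8H9ClO.
DoU = (2C + 2 + N − H − X)/2 = (2·8 + 2 + 0 − 9 − 1)/2 = 8/2 = 4.
(Structurally: 1 ring(s) + 3 π bond(s) = 4.)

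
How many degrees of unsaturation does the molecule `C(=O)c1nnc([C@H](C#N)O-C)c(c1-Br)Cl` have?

Molecular formula from the SMILES: C8H5BrClN3O2.
DoU = (2C + 2 + N − H − X)/2 = (2·8 + 2 + 3 − 5 − 2)/2 = 14/2 = 7.
(Structurally: 1 ring(s) + 6 π bond(s) = 7.)

7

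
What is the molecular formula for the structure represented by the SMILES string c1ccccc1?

C6H6

Heavy atoms from the SMILES: 6 C.
Implicit hydrogens by atom environment:
  6 × C (aromatic): 1 H each → 6
  Total hydrogens = 6.
Molecular formula: C6H6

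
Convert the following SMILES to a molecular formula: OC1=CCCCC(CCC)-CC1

C11H20O

Heavy atoms from the SMILES: 11 C, 1 O.
Implicit hydrogens by atom environment:
  7 × C: 2 H each → 14
  2 × C: 1 H each → 2
  1 × C: 3 H
  1 × C: no H
  1 × O: 1 H
  Total hydrogens = 20.
Molecular formula: C11H20O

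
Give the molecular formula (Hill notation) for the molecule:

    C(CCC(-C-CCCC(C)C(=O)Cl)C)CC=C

Heavy atoms from the SMILES: 15 C, 1 Cl, 1 O.
Implicit hydrogens by atom environment:
  9 × C: 2 H each → 18
  3 × C: 1 H each → 3
  2 × C: 3 H each → 6
  1 × C: no H
  1 × Cl: no H
  1 × O: no H
  Total hydrogens = 27.
Molecular formula: C15H27ClO

C15H27ClO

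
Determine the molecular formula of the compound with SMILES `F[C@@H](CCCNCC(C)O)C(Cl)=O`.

C8H15ClFNO2

Heavy atoms from the SMILES: 8 C, 1 Cl, 1 F, 1 N, 2 O.
Implicit hydrogens by atom environment:
  4 × C: 2 H each → 8
  2 × C: 1 H each → 2
  1 × C: 3 H
  1 × C: no H
  1 × Cl: no H
  1 × F: no H
  1 × N: 1 H
  1 × O: 1 H
  1 × O: no H
  Total hydrogens = 15.
Molecular formula: C8H15ClFNO2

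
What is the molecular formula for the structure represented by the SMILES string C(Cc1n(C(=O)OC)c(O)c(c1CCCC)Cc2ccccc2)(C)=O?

C20H25NO4

Heavy atoms from the SMILES: 20 C, 1 N, 4 O.
Implicit hydrogens by atom environment:
  5 × C: 2 H each → 10
  5 × C (aromatic): 1 H each → 5
  5 × C (aromatic): no H
  3 × C: 3 H each → 9
  3 × O: no H
  2 × C: no H
  1 × N (aromatic): no H
  1 × O: 1 H
  Total hydrogens = 25.
Molecular formula: C20H25NO4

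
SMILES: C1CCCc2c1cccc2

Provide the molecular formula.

Heavy atoms from the SMILES: 10 C.
Implicit hydrogens by atom environment:
  4 × C: 2 H each → 8
  4 × C (aromatic): 1 H each → 4
  2 × C (aromatic): no H
  Total hydrogens = 12.
Molecular formula: C10H12

C10H12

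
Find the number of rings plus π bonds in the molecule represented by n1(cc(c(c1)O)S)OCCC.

Molecular formula from the SMILES: C7H11NO2S.
DoU = (2C + 2 + N − H − X)/2 = (2·7 + 2 + 1 − 11 − 0)/2 = 6/2 = 3.
(Structurally: 1 ring(s) + 2 π bond(s) = 3.)

3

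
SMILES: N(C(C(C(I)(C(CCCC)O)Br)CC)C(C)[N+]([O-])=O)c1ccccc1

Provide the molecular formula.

Heavy atoms from the SMILES: 1 Br, 18 C, 1 I, 2 N, 3 O.
Implicit hydrogens by atom environment:
  5 × C (aromatic): 1 H each → 5
  4 × C: 2 H each → 8
  4 × C: 1 H each → 4
  3 × C: 3 H each → 9
  1 × Br: no H
  1 × C: no H
  1 × C (aromatic): no H
  1 × I: no H
  1 × N: 1 H
  1 × N (charge +1): no H
  1 × O: 1 H
  1 × O: no H
  1 × O (charge -1): no H
  Total hydrogens = 28.
Molecular formula: C18H28BrIN2O3

C18H28BrIN2O3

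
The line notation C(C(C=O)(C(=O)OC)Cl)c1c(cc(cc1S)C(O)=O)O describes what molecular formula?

C12H11ClO6S

Heavy atoms from the SMILES: 12 C, 1 Cl, 6 O, 1 S.
Implicit hydrogens by atom environment:
  4 × C (aromatic): no H
  4 × O: no H
  3 × C: no H
  2 × C (aromatic): 1 H each → 2
  2 × O: 1 H each → 2
  1 × C: 3 H
  1 × C: 2 H
  1 × C: 1 H
  1 × Cl: no H
  1 × S: 1 H
  Total hydrogens = 11.
Molecular formula: C12H11ClO6S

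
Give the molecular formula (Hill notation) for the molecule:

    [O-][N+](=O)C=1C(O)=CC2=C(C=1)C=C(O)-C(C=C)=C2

Heavy atoms from the SMILES: 12 C, 1 N, 4 O.
Implicit hydrogens by atom environment:
  6 × C (aromatic): no H
  4 × C (aromatic): 1 H each → 4
  2 × O: 1 H each → 2
  1 × C: 2 H
  1 × C: 1 H
  1 × N (charge +1): no H
  1 × O: no H
  1 × O (charge -1): no H
  Total hydrogens = 9.
Molecular formula: C12H9NO4

C12H9NO4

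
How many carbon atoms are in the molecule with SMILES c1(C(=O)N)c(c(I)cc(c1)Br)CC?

9

The symbol for carbon appears 9 times in the SMILES. Lowercase c denotes aromatic carbon and counts toward C.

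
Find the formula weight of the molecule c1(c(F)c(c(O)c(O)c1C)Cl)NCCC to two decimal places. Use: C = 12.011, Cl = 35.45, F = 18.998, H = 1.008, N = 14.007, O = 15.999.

Molecular formula: C10H13ClFNO2.
M = 10×12.011 + 1×35.45 + 1×18.998 + 13×1.008 + 1×14.007 + 2×15.999 = 233.67 g/mol.

233.67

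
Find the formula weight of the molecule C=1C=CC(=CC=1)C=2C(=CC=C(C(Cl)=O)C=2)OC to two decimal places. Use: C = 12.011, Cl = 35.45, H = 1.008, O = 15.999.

Molecular formula: C14H11ClO2.
M = 14×12.011 + 1×35.45 + 11×1.008 + 2×15.999 = 246.69 g/mol.

246.69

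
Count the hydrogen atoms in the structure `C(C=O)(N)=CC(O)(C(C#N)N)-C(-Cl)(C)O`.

12

Hydrogens are implicit in SMILES; fill each atom to its normal valence:
  4 × C: no H
  3 × C: 1 H each → 3
  2 × N: 2 H each → 4
  2 × O: 1 H each → 2
  1 × C: 3 H
  1 × Cl: no H
  1 × N: no H
  1 × O: no H
  Total hydrogens = 12.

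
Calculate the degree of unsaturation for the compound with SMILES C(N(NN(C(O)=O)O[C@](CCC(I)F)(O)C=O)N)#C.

Molecular formula from the SMILES: C8H12FIN4O5.
DoU = (2C + 2 + N − H − X)/2 = (2·8 + 2 + 4 − 12 − 2)/2 = 8/2 = 4.
(Structurally: 0 ring(s) + 4 π bond(s) = 4.)

4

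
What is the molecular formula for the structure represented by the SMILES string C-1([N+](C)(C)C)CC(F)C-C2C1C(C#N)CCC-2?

C14H24FN2+

Heavy atoms from the SMILES: 14 C, 1 F, 2 N.
Implicit hydrogens by atom environment:
  5 × C: 2 H each → 10
  5 × C: 1 H each → 5
  3 × C: 3 H each → 9
  1 × C: no H
  1 × F: no H
  1 × N: no H
  1 × N (charge +1): no H
  Total hydrogens = 24.
Net charge +1.
Molecular formula: C14H24FN2+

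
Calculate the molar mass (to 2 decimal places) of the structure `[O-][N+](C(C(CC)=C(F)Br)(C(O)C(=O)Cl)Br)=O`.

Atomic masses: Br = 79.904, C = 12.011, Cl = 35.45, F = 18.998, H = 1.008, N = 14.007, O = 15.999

Molecular formula: C7H7Br2ClFNO4.
M = 2×79.904 + 7×12.011 + 1×35.45 + 1×18.998 + 7×1.008 + 1×14.007 + 4×15.999 = 383.39 g/mol.

383.39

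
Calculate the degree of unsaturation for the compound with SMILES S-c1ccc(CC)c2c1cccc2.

Molecular formula from the SMILES: C12H12S.
DoU = (2C + 2 + N − H − X)/2 = (2·12 + 2 + 0 − 12 − 0)/2 = 14/2 = 7.
(Structurally: 2 ring(s) + 5 π bond(s) = 7.)

7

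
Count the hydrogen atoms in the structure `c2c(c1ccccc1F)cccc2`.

Hydrogens are implicit in SMILES; fill each atom to its normal valence:
  9 × C (aromatic): 1 H each → 9
  3 × C (aromatic): no H
  1 × F: no H
  Total hydrogens = 9.

9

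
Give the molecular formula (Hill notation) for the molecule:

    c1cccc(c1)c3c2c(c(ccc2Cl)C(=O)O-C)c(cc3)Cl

Heavy atoms from the SMILES: 18 C, 2 Cl, 2 O.
Implicit hydrogens by atom environment:
  9 × C (aromatic): 1 H each → 9
  7 × C (aromatic): no H
  2 × Cl: no H
  2 × O: no H
  1 × C: 3 H
  1 × C: no H
  Total hydrogens = 12.
Molecular formula: C18H12Cl2O2

C18H12Cl2O2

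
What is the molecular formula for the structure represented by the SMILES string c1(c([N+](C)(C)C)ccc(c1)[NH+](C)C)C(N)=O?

[C12H21N3O]2+

Heavy atoms from the SMILES: 12 C, 3 N, 1 O.
Implicit hydrogens by atom environment:
  5 × C: 3 H each → 15
  3 × C (aromatic): 1 H each → 3
  3 × C (aromatic): no H
  1 × C: no H
  1 × N: 2 H
  1 × N (charge +1): 1 H
  1 × N (charge +1): no H
  1 × O: no H
  Total hydrogens = 21.
Net charge +2.
Molecular formula: [C12H21N3O]2+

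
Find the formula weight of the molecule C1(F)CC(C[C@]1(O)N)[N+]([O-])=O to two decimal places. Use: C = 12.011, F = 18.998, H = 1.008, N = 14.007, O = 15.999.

Molecular formula: C5H9FN2O3.
M = 5×12.011 + 1×18.998 + 9×1.008 + 2×14.007 + 3×15.999 = 164.14 g/mol.

164.14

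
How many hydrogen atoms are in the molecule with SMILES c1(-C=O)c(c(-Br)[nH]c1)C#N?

3

Hydrogens are implicit in SMILES; fill each atom to its normal valence:
  3 × C (aromatic): no H
  1 × Br: no H
  1 × C (aromatic): 1 H
  1 × C: 1 H
  1 × C: no H
  1 × N (aromatic): 1 H
  1 × N: no H
  1 × O: no H
  Total hydrogens = 3.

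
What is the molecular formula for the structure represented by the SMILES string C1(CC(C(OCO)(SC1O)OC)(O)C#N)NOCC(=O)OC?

Heavy atoms from the SMILES: 11 C, 2 N, 8 O, 1 S.
Implicit hydrogens by atom environment:
  5 × O: no H
  4 × C: no H
  3 × C: 2 H each → 6
  3 × O: 1 H each → 3
  2 × C: 3 H each → 6
  2 × C: 1 H each → 2
  1 × N: 1 H
  1 × N: no H
  1 × S: no H
  Total hydrogens = 18.
Molecular formula: C11H18N2O8S

C11H18N2O8S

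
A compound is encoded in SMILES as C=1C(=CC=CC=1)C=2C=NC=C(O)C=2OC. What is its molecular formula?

Heavy atoms from the SMILES: 12 C, 1 N, 2 O.
Implicit hydrogens by atom environment:
  7 × C (aromatic): 1 H each → 7
  4 × C (aromatic): no H
  1 × C: 3 H
  1 × N (aromatic): no H
  1 × O: 1 H
  1 × O: no H
  Total hydrogens = 11.
Molecular formula: C12H11NO2

C12H11NO2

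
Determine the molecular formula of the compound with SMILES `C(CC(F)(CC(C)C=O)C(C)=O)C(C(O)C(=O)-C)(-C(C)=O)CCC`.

C18H29FO5

Heavy atoms from the SMILES: 18 C, 1 F, 5 O.
Implicit hydrogens by atom environment:
  5 × C: 3 H each → 15
  5 × C: 2 H each → 10
  5 × C: no H
  4 × O: no H
  3 × C: 1 H each → 3
  1 × F: no H
  1 × O: 1 H
  Total hydrogens = 29.
Molecular formula: C18H29FO5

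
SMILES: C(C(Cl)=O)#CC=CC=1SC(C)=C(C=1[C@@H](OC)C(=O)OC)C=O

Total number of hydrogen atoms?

13

Hydrogens are implicit in SMILES; fill each atom to its normal valence:
  5 × O: no H
  4 × C: 1 H each → 4
  4 × C (aromatic): no H
  4 × C: no H
  3 × C: 3 H each → 9
  1 × Cl: no H
  1 × S (aromatic): no H
  Total hydrogens = 13.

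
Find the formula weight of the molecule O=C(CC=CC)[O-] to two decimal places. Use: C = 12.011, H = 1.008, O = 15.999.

Molecular formula: C5H7O2-.
M = 5×12.011 + 7×1.008 + 2×15.999 = 99.11 g/mol.

99.11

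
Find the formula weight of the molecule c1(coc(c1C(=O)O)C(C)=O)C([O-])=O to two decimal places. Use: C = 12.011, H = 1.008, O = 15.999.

Molecular formula: C8H5O6-.
M = 8×12.011 + 5×1.008 + 6×15.999 = 197.12 g/mol.

197.12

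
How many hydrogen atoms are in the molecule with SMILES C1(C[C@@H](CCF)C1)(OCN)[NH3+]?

Hydrogens are implicit in SMILES; fill each atom to its normal valence:
  5 × C: 2 H each → 10
  1 × C: 1 H
  1 × C: no H
  1 × F: no H
  1 × N (charge +1): 3 H
  1 × N: 2 H
  1 × O: no H
  Total hydrogens = 16.

16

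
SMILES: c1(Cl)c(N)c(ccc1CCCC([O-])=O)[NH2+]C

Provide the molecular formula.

C11H15ClN2O2

Heavy atoms from the SMILES: 11 C, 1 Cl, 2 N, 2 O.
Implicit hydrogens by atom environment:
  4 × C (aromatic): no H
  3 × C: 2 H each → 6
  2 × C (aromatic): 1 H each → 2
  1 × C: 3 H
  1 × C: no H
  1 × Cl: no H
  1 × N (charge +1): 2 H
  1 × N: 2 H
  1 × O: no H
  1 × O (charge -1): no H
  Total hydrogens = 15.
Molecular formula: C11H15ClN2O2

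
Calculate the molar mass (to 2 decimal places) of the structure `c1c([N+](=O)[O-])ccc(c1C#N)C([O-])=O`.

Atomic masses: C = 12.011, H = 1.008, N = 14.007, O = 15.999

Molecular formula: C8H3N2O4-.
M = 8×12.011 + 3×1.008 + 2×14.007 + 4×15.999 = 191.12 g/mol.

191.12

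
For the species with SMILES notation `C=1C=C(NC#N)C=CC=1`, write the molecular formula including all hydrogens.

C7H6N2

Heavy atoms from the SMILES: 7 C, 2 N.
Implicit hydrogens by atom environment:
  5 × C (aromatic): 1 H each → 5
  1 × C (aromatic): no H
  1 × C: no H
  1 × N: 1 H
  1 × N: no H
  Total hydrogens = 6.
Molecular formula: C7H6N2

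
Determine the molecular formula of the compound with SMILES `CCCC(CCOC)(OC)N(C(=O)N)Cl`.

Heavy atoms from the SMILES: 9 C, 1 Cl, 2 N, 3 O.
Implicit hydrogens by atom environment:
  4 × C: 2 H each → 8
  3 × C: 3 H each → 9
  3 × O: no H
  2 × C: no H
  1 × Cl: no H
  1 × N: 2 H
  1 × N: no H
  Total hydrogens = 19.
Molecular formula: C9H19ClN2O3

C9H19ClN2O3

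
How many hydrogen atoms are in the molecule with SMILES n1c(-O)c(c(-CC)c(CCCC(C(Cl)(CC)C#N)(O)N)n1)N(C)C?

26

Hydrogens are implicit in SMILES; fill each atom to its normal valence:
  5 × C: 2 H each → 10
  4 × C: 3 H each → 12
  4 × C (aromatic): no H
  3 × C: no H
  2 × N (aromatic): no H
  2 × N: no H
  2 × O: 1 H each → 2
  1 × Cl: no H
  1 × N: 2 H
  Total hydrogens = 26.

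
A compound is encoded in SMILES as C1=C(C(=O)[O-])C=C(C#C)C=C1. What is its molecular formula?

C9H5O2-

Heavy atoms from the SMILES: 9 C, 2 O.
Implicit hydrogens by atom environment:
  4 × C (aromatic): 1 H each → 4
  2 × C (aromatic): no H
  2 × C: no H
  1 × C: 1 H
  1 × O: no H
  1 × O (charge -1): no H
  Total hydrogens = 5.
Net charge -1.
Molecular formula: C9H5O2-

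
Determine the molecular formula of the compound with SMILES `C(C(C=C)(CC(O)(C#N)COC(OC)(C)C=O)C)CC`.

Heavy atoms from the SMILES: 15 C, 1 N, 4 O.
Implicit hydrogens by atom environment:
  5 × C: 2 H each → 10
  4 × C: 3 H each → 12
  4 × C: no H
  3 × O: no H
  2 × C: 1 H each → 2
  1 × N: no H
  1 × O: 1 H
  Total hydrogens = 25.
Molecular formula: C15H25NO4

C15H25NO4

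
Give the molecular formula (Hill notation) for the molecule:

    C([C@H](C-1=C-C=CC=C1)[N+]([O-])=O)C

C9H11NO2

Heavy atoms from the SMILES: 9 C, 1 N, 2 O.
Implicit hydrogens by atom environment:
  5 × C (aromatic): 1 H each → 5
  1 × C: 3 H
  1 × C: 2 H
  1 × C: 1 H
  1 × C (aromatic): no H
  1 × N (charge +1): no H
  1 × O: no H
  1 × O (charge -1): no H
  Total hydrogens = 11.
Molecular formula: C9H11NO2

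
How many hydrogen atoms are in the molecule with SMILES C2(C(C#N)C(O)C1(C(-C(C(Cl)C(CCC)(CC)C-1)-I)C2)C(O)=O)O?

25

Hydrogens are implicit in SMILES; fill each atom to its normal valence:
  6 × C: 1 H each → 6
  5 × C: 2 H each → 10
  4 × C: no H
  3 × O: 1 H each → 3
  2 × C: 3 H each → 6
  1 × Cl: no H
  1 × I: no H
  1 × N: no H
  1 × O: no H
  Total hydrogens = 25.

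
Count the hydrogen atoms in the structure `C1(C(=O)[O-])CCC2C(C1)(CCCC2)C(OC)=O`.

Hydrogens are implicit in SMILES; fill each atom to its normal valence:
  7 × C: 2 H each → 14
  3 × C: no H
  3 × O: no H
  2 × C: 1 H each → 2
  1 × C: 3 H
  1 × O (charge -1): no H
  Total hydrogens = 19.

19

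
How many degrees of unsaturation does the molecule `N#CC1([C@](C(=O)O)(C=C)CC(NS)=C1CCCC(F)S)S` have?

6

Molecular formula from the SMILES: C13H17FN2O2S3.
DoU = (2C + 2 + N − H − X)/2 = (2·13 + 2 + 2 − 17 − 1)/2 = 12/2 = 6.
(Structurally: 1 ring(s) + 5 π bond(s) = 6.)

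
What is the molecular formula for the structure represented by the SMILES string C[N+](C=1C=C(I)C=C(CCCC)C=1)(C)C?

C13H21IN+

Heavy atoms from the SMILES: 13 C, 1 I, 1 N.
Implicit hydrogens by atom environment:
  4 × C: 3 H each → 12
  3 × C: 2 H each → 6
  3 × C (aromatic): 1 H each → 3
  3 × C (aromatic): no H
  1 × I: no H
  1 × N (charge +1): no H
  Total hydrogens = 21.
Net charge +1.
Molecular formula: C13H21IN+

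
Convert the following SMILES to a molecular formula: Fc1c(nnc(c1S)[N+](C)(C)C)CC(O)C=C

Heavy atoms from the SMILES: 11 C, 1 F, 3 N, 1 O, 1 S.
Implicit hydrogens by atom environment:
  4 × C (aromatic): no H
  3 × C: 3 H each → 9
  2 × C: 2 H each → 4
  2 × C: 1 H each → 2
  2 × N (aromatic): no H
  1 × F: no H
  1 × N (charge +1): no H
  1 × O: 1 H
  1 × S: 1 H
  Total hydrogens = 17.
Net charge +1.
Molecular formula: C11H17FN3OS+

C11H17FN3OS+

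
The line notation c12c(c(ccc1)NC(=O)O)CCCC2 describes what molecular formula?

Heavy atoms from the SMILES: 11 C, 1 N, 2 O.
Implicit hydrogens by atom environment:
  4 × C: 2 H each → 8
  3 × C (aromatic): 1 H each → 3
  3 × C (aromatic): no H
  1 × C: no H
  1 × N: 1 H
  1 × O: 1 H
  1 × O: no H
  Total hydrogens = 13.
Molecular formula: C11H13NO2

C11H13NO2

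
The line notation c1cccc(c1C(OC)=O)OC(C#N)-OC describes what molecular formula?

Heavy atoms from the SMILES: 11 C, 1 N, 4 O.
Implicit hydrogens by atom environment:
  4 × C (aromatic): 1 H each → 4
  4 × O: no H
  2 × C: 3 H each → 6
  2 × C (aromatic): no H
  2 × C: no H
  1 × C: 1 H
  1 × N: no H
  Total hydrogens = 11.
Molecular formula: C11H11NO4

C11H11NO4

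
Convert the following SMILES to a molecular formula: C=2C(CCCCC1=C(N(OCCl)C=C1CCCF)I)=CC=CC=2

C18H22ClFINO

Heavy atoms from the SMILES: 18 C, 1 Cl, 1 F, 1 I, 1 N, 1 O.
Implicit hydrogens by atom environment:
  8 × C: 2 H each → 16
  6 × C (aromatic): 1 H each → 6
  4 × C (aromatic): no H
  1 × Cl: no H
  1 × F: no H
  1 × I: no H
  1 × N (aromatic): no H
  1 × O: no H
  Total hydrogens = 22.
Molecular formula: C18H22ClFINO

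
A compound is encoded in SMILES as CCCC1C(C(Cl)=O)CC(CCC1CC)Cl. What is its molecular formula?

C13H22Cl2O

Heavy atoms from the SMILES: 13 C, 2 Cl, 1 O.
Implicit hydrogens by atom environment:
  6 × C: 2 H each → 12
  4 × C: 1 H each → 4
  2 × C: 3 H each → 6
  2 × Cl: no H
  1 × C: no H
  1 × O: no H
  Total hydrogens = 22.
Molecular formula: C13H22Cl2O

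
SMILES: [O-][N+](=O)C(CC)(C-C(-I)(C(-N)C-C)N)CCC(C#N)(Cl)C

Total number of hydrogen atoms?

Hydrogens are implicit in SMILES; fill each atom to its normal valence:
  5 × C: 2 H each → 10
  4 × C: no H
  3 × C: 3 H each → 9
  2 × N: 2 H each → 4
  1 × C: 1 H
  1 × Cl: no H
  1 × I: no H
  1 × N: no H
  1 × N (charge +1): no H
  1 × O: no H
  1 × O (charge -1): no H
  Total hydrogens = 24.

24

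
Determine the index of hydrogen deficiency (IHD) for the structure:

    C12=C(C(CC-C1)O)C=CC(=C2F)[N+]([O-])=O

Molecular formula from the SMILES: C10H10FNO3.
DoU = (2C + 2 + N − H − X)/2 = (2·10 + 2 + 1 − 10 − 1)/2 = 12/2 = 6.
(Structurally: 2 ring(s) + 4 π bond(s) = 6.)

6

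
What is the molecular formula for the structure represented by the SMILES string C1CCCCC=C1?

Heavy atoms from the SMILES: 7 C.
Implicit hydrogens by atom environment:
  5 × C: 2 H each → 10
  2 × C: 1 H each → 2
  Total hydrogens = 12.
Molecular formula: C7H12

C7H12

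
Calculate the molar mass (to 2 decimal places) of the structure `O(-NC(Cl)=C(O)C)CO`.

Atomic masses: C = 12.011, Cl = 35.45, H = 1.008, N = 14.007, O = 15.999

153.56

Molecular formula: C4H8ClNO3.
M = 4×12.011 + 1×35.45 + 8×1.008 + 1×14.007 + 3×15.999 = 153.56 g/mol.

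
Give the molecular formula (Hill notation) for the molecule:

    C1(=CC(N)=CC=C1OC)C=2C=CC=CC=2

Heavy atoms from the SMILES: 13 C, 1 N, 1 O.
Implicit hydrogens by atom environment:
  8 × C (aromatic): 1 H each → 8
  4 × C (aromatic): no H
  1 × C: 3 H
  1 × N: 2 H
  1 × O: no H
  Total hydrogens = 13.
Molecular formula: C13H13NO

C13H13NO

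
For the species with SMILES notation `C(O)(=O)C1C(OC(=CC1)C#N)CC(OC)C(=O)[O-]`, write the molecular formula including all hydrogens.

Heavy atoms from the SMILES: 11 C, 1 N, 6 O.
Implicit hydrogens by atom environment:
  4 × C: 1 H each → 4
  4 × C: no H
  4 × O: no H
  2 × C: 2 H each → 4
  1 × C: 3 H
  1 × N: no H
  1 × O: 1 H
  1 × O (charge -1): no H
  Total hydrogens = 12.
Net charge -1.
Molecular formula: C11H12NO6-

C11H12NO6-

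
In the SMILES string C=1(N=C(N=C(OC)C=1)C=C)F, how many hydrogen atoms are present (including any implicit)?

Hydrogens are implicit in SMILES; fill each atom to its normal valence:
  3 × C (aromatic): no H
  2 × N (aromatic): no H
  1 × C: 3 H
  1 × C: 2 H
  1 × C (aromatic): 1 H
  1 × C: 1 H
  1 × F: no H
  1 × O: no H
  Total hydrogens = 7.

7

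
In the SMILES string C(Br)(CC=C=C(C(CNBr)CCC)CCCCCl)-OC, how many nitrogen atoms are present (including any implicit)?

The symbol for nitrogen appears 1 time in the SMILES.

1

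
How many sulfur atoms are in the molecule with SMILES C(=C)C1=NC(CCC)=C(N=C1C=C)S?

1

The symbol for sulfur appears 1 time in the SMILES.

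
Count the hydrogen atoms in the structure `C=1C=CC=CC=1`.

6

Hydrogens are implicit in SMILES; fill each atom to its normal valence:
  6 × C (aromatic): 1 H each → 6
  Total hydrogens = 6.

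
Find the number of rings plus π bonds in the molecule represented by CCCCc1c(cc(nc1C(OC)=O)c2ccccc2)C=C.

Molecular formula from the SMILES: C19H21NO2.
DoU = (2C + 2 + N − H − X)/2 = (2·19 + 2 + 1 − 21 − 0)/2 = 20/2 = 10.
(Structurally: 2 ring(s) + 8 π bond(s) = 10.)

10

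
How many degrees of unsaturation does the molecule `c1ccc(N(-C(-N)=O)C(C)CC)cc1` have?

Molecular formula from the SMILES: C11H16N2O.
DoU = (2C + 2 + N − H − X)/2 = (2·11 + 2 + 2 − 16 − 0)/2 = 10/2 = 5.
(Structurally: 1 ring(s) + 4 π bond(s) = 5.)

5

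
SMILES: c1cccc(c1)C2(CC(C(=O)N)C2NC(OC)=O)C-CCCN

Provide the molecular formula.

Heavy atoms from the SMILES: 17 C, 3 N, 3 O.
Implicit hydrogens by atom environment:
  5 × C: 2 H each → 10
  5 × C (aromatic): 1 H each → 5
  3 × C: no H
  3 × O: no H
  2 × C: 1 H each → 2
  2 × N: 2 H each → 4
  1 × C: 3 H
  1 × C (aromatic): no H
  1 × N: 1 H
  Total hydrogens = 25.
Molecular formula: C17H25N3O3

C17H25N3O3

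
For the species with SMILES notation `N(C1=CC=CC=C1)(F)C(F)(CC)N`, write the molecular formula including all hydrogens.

C9H12F2N2

Heavy atoms from the SMILES: 9 C, 2 F, 2 N.
Implicit hydrogens by atom environment:
  5 × C (aromatic): 1 H each → 5
  2 × F: no H
  1 × C: 3 H
  1 × C: 2 H
  1 × C: no H
  1 × C (aromatic): no H
  1 × N: 2 H
  1 × N: no H
  Total hydrogens = 12.
Molecular formula: C9H12F2N2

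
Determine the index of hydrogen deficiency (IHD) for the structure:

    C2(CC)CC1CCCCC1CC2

Molecular formula from the SMILES: C12H22.
DoU = (2C + 2 + N − H − X)/2 = (2·12 + 2 + 0 − 22 − 0)/2 = 4/2 = 2.
(Structurally: 2 ring(s) + 0 π bond(s) = 2.)

2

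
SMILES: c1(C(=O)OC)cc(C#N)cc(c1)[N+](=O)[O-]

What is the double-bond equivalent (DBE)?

8

Molecular formula from the SMILES: C9H6N2O4.
DoU = (2C + 2 + N − H − X)/2 = (2·9 + 2 + 2 − 6 − 0)/2 = 16/2 = 8.
(Structurally: 1 ring(s) + 7 π bond(s) = 8.)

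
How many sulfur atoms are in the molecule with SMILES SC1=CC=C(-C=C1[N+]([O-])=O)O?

1

The symbol for sulfur appears 1 time in the SMILES.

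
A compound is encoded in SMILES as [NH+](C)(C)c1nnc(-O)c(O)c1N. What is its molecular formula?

Heavy atoms from the SMILES: 6 C, 4 N, 2 O.
Implicit hydrogens by atom environment:
  4 × C (aromatic): no H
  2 × C: 3 H each → 6
  2 × N (aromatic): no H
  2 × O: 1 H each → 2
  1 × N: 2 H
  1 × N (charge +1): 1 H
  Total hydrogens = 11.
Net charge +1.
Molecular formula: C6H11N4O2+

C6H11N4O2+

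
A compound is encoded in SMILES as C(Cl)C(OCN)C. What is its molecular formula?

Heavy atoms from the SMILES: 4 C, 1 Cl, 1 N, 1 O.
Implicit hydrogens by atom environment:
  2 × C: 2 H each → 4
  1 × C: 3 H
  1 × C: 1 H
  1 × Cl: no H
  1 × N: 2 H
  1 × O: no H
  Total hydrogens = 10.
Molecular formula: C4H10ClNO

C4H10ClNO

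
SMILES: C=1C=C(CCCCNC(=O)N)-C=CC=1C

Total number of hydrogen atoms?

18

Hydrogens are implicit in SMILES; fill each atom to its normal valence:
  4 × C: 2 H each → 8
  4 × C (aromatic): 1 H each → 4
  2 × C (aromatic): no H
  1 × C: 3 H
  1 × C: no H
  1 × N: 2 H
  1 × N: 1 H
  1 × O: no H
  Total hydrogens = 18.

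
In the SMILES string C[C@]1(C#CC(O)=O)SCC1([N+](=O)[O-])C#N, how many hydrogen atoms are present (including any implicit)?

Hydrogens are implicit in SMILES; fill each atom to its normal valence:
  6 × C: no H
  2 × O: no H
  1 × C: 3 H
  1 × C: 2 H
  1 × N (charge +1): no H
  1 × N: no H
  1 × O: 1 H
  1 × O (charge -1): no H
  1 × S: no H
  Total hydrogens = 6.

6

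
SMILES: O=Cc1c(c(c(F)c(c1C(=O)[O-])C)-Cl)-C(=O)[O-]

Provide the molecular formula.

[C10H4ClFO5]2-

Heavy atoms from the SMILES: 10 C, 1 Cl, 1 F, 5 O.
Implicit hydrogens by atom environment:
  6 × C (aromatic): no H
  3 × O: no H
  2 × C: no H
  2 × O (charge -1): no H
  1 × C: 3 H
  1 × C: 1 H
  1 × Cl: no H
  1 × F: no H
  Total hydrogens = 4.
Net charge -2.
Molecular formula: [C10H4ClFO5]2-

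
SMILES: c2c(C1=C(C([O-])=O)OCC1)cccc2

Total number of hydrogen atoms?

Hydrogens are implicit in SMILES; fill each atom to its normal valence:
  5 × C (aromatic): 1 H each → 5
  3 × C: no H
  2 × C: 2 H each → 4
  2 × O: no H
  1 × C (aromatic): no H
  1 × O (charge -1): no H
  Total hydrogens = 9.

9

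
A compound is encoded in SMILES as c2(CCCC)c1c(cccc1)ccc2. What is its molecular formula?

Heavy atoms from the SMILES: 14 C.
Implicit hydrogens by atom environment:
  7 × C (aromatic): 1 H each → 7
  3 × C: 2 H each → 6
  3 × C (aromatic): no H
  1 × C: 3 H
  Total hydrogens = 16.
Molecular formula: C14H16

C14H16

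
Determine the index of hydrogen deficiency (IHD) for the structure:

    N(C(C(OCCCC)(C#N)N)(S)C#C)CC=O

5

Molecular formula from the SMILES: C11H17N3O2S.
DoU = (2C + 2 + N − H − X)/2 = (2·11 + 2 + 3 − 17 − 0)/2 = 10/2 = 5.
(Structurally: 0 ring(s) + 5 π bond(s) = 5.)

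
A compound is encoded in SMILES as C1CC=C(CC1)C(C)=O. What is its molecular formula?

C8H12O

Heavy atoms from the SMILES: 8 C, 1 O.
Implicit hydrogens by atom environment:
  4 × C: 2 H each → 8
  2 × C: no H
  1 × C: 3 H
  1 × C: 1 H
  1 × O: no H
  Total hydrogens = 12.
Molecular formula: C8H12O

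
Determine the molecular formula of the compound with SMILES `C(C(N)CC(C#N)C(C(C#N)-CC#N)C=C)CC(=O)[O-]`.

C14H17N4O2-

Heavy atoms from the SMILES: 14 C, 4 N, 2 O.
Implicit hydrogens by atom environment:
  5 × C: 2 H each → 10
  5 × C: 1 H each → 5
  4 × C: no H
  3 × N: no H
  1 × N: 2 H
  1 × O: no H
  1 × O (charge -1): no H
  Total hydrogens = 17.
Net charge -1.
Molecular formula: C14H17N4O2-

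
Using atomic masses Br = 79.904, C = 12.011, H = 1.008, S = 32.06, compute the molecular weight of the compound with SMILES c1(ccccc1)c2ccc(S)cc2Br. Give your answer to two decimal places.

Molecular formula: C12H9BrS.
M = 1×79.904 + 12×12.011 + 9×1.008 + 1×32.06 = 265.17 g/mol.

265.17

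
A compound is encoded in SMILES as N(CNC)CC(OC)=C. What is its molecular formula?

Heavy atoms from the SMILES: 6 C, 2 N, 1 O.
Implicit hydrogens by atom environment:
  3 × C: 2 H each → 6
  2 × C: 3 H each → 6
  2 × N: 1 H each → 2
  1 × C: no H
  1 × O: no H
  Total hydrogens = 14.
Molecular formula: C6H14N2O

C6H14N2O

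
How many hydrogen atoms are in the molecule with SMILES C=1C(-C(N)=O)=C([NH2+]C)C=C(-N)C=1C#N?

Hydrogens are implicit in SMILES; fill each atom to its normal valence:
  4 × C (aromatic): no H
  2 × C (aromatic): 1 H each → 2
  2 × C: no H
  2 × N: 2 H each → 4
  1 × C: 3 H
  1 × N (charge +1): 2 H
  1 × N: no H
  1 × O: no H
  Total hydrogens = 11.

11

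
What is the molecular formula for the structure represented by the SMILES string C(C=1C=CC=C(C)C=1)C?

C9H12

Heavy atoms from the SMILES: 9 C.
Implicit hydrogens by atom environment:
  4 × C (aromatic): 1 H each → 4
  2 × C: 3 H each → 6
  2 × C (aromatic): no H
  1 × C: 2 H
  Total hydrogens = 12.
Molecular formula: C9H12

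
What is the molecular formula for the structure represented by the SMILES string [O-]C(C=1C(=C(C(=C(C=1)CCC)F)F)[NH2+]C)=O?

C11H13F2NO2

Heavy atoms from the SMILES: 11 C, 2 F, 1 N, 2 O.
Implicit hydrogens by atom environment:
  5 × C (aromatic): no H
  2 × C: 3 H each → 6
  2 × C: 2 H each → 4
  2 × F: no H
  1 × C (aromatic): 1 H
  1 × C: no H
  1 × N (charge +1): 2 H
  1 × O: no H
  1 × O (charge -1): no H
  Total hydrogens = 13.
Molecular formula: C11H13F2NO2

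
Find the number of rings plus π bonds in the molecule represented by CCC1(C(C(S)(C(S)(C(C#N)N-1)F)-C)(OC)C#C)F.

5

Molecular formula from the SMILES: C12H16F2N2OS2.
DoU = (2C + 2 + N − H − X)/2 = (2·12 + 2 + 2 − 16 − 2)/2 = 10/2 = 5.
(Structurally: 1 ring(s) + 4 π bond(s) = 5.)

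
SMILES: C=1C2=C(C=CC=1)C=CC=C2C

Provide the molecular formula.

Heavy atoms from the SMILES: 11 C.
Implicit hydrogens by atom environment:
  7 × C (aromatic): 1 H each → 7
  3 × C (aromatic): no H
  1 × C: 3 H
  Total hydrogens = 10.
Molecular formula: C11H10

C11H10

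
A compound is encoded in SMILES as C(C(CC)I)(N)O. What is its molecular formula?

C4H10INO

Heavy atoms from the SMILES: 4 C, 1 I, 1 N, 1 O.
Implicit hydrogens by atom environment:
  2 × C: 1 H each → 2
  1 × C: 3 H
  1 × C: 2 H
  1 × I: no H
  1 × N: 2 H
  1 × O: 1 H
  Total hydrogens = 10.
Molecular formula: C4H10INO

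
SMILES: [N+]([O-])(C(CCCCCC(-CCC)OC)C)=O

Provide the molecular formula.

C12H25NO3

Heavy atoms from the SMILES: 12 C, 1 N, 3 O.
Implicit hydrogens by atom environment:
  7 × C: 2 H each → 14
  3 × C: 3 H each → 9
  2 × C: 1 H each → 2
  2 × O: no H
  1 × N (charge +1): no H
  1 × O (charge -1): no H
  Total hydrogens = 25.
Molecular formula: C12H25NO3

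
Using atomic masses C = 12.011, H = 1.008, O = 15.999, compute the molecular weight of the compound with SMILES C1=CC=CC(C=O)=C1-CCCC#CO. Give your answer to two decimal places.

188.23

Molecular formula: C12H12O2.
M = 12×12.011 + 12×1.008 + 2×15.999 = 188.23 g/mol.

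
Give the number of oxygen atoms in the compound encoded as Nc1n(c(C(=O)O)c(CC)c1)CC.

The symbol for oxygen appears 2 times in the SMILES.

2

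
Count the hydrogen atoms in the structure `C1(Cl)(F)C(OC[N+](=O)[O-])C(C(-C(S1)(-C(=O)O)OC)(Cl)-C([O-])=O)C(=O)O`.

Hydrogens are implicit in SMILES; fill each atom to its normal valence:
  6 × C: no H
  6 × O: no H
  2 × C: 1 H each → 2
  2 × Cl: no H
  2 × O: 1 H each → 2
  2 × O (charge -1): no H
  1 × C: 3 H
  1 × C: 2 H
  1 × F: no H
  1 × N (charge +1): no H
  1 × S: no H
  Total hydrogens = 9.

9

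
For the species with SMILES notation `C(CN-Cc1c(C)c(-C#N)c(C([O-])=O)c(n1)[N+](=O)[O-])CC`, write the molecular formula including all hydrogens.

C13H15N4O4-

Heavy atoms from the SMILES: 13 C, 4 N, 4 O.
Implicit hydrogens by atom environment:
  5 × C (aromatic): no H
  4 × C: 2 H each → 8
  2 × C: 3 H each → 6
  2 × C: no H
  2 × O: no H
  2 × O (charge -1): no H
  1 × N: 1 H
  1 × N (aromatic): no H
  1 × N: no H
  1 × N (charge +1): no H
  Total hydrogens = 15.
Net charge -1.
Molecular formula: C13H15N4O4-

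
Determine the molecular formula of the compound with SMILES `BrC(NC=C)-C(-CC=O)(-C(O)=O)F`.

C7H9BrFNO3

Heavy atoms from the SMILES: 1 Br, 7 C, 1 F, 1 N, 3 O.
Implicit hydrogens by atom environment:
  3 × C: 1 H each → 3
  2 × C: 2 H each → 4
  2 × C: no H
  2 × O: no H
  1 × Br: no H
  1 × F: no H
  1 × N: 1 H
  1 × O: 1 H
  Total hydrogens = 9.
Molecular formula: C7H9BrFNO3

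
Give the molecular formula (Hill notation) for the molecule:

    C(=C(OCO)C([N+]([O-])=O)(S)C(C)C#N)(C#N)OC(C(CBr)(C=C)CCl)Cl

Heavy atoms from the SMILES: 1 Br, 14 C, 2 Cl, 3 N, 5 O, 1 S.
Implicit hydrogens by atom environment:
  6 × C: no H
  4 × C: 2 H each → 8
  3 × C: 1 H each → 3
  3 × O: no H
  2 × Cl: no H
  2 × N: no H
  1 × Br: no H
  1 × C: 3 H
  1 × N (charge +1): no H
  1 × O: 1 H
  1 × O (charge -1): no H
  1 × S: 1 H
  Total hydrogens = 16.
Molecular formula: C14H16BrCl2N3O5S

C14H16BrCl2N3O5S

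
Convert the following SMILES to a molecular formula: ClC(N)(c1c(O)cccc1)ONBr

Heavy atoms from the SMILES: 1 Br, 7 C, 1 Cl, 2 N, 2 O.
Implicit hydrogens by atom environment:
  4 × C (aromatic): 1 H each → 4
  2 × C (aromatic): no H
  1 × Br: no H
  1 × C: no H
  1 × Cl: no H
  1 × N: 2 H
  1 × N: 1 H
  1 × O: 1 H
  1 × O: no H
  Total hydrogens = 8.
Molecular formula: C7H8BrClN2O2

C7H8BrClN2O2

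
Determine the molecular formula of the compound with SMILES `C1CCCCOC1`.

C6H12O

Heavy atoms from the SMILES: 6 C, 1 O.
Implicit hydrogens by atom environment:
  6 × C: 2 H each → 12
  1 × O: no H
  Total hydrogens = 12.
Molecular formula: C6H12O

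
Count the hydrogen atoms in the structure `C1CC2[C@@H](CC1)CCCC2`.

18

Hydrogens are implicit in SMILES; fill each atom to its normal valence:
  8 × C: 2 H each → 16
  2 × C: 1 H each → 2
  Total hydrogens = 18.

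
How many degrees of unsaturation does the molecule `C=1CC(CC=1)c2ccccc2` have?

Molecular formula from the SMILES: C11H12.
DoU = (2C + 2 + N − H − X)/2 = (2·11 + 2 + 0 − 12 − 0)/2 = 12/2 = 6.
(Structurally: 2 ring(s) + 4 π bond(s) = 6.)

6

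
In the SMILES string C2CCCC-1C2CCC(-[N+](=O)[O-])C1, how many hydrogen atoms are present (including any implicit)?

17

Hydrogens are implicit in SMILES; fill each atom to its normal valence:
  7 × C: 2 H each → 14
  3 × C: 1 H each → 3
  1 × N (charge +1): no H
  1 × O: no H
  1 × O (charge -1): no H
  Total hydrogens = 17.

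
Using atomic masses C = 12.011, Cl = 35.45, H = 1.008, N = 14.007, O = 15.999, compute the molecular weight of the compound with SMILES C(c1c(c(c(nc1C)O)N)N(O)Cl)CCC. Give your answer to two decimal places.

Molecular formula: C10H16ClN3O2.
M = 10×12.011 + 1×35.45 + 16×1.008 + 3×14.007 + 2×15.999 = 245.71 g/mol.

245.71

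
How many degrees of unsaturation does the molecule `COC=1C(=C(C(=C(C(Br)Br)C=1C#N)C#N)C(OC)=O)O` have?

Molecular formula from the SMILES: C12H8Br2N2O4.
DoU = (2C + 2 + N − H − X)/2 = (2·12 + 2 + 2 − 8 − 2)/2 = 18/2 = 9.
(Structurally: 1 ring(s) + 8 π bond(s) = 9.)

9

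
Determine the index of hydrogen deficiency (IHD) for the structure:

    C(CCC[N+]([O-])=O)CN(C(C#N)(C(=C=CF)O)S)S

Molecular formula from the SMILES: C10H14FN3O3S2.
DoU = (2C + 2 + N − H − X)/2 = (2·10 + 2 + 3 − 14 − 1)/2 = 10/2 = 5.
(Structurally: 0 ring(s) + 5 π bond(s) = 5.)

5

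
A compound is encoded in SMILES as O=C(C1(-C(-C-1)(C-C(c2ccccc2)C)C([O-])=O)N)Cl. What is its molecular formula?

Heavy atoms from the SMILES: 14 C, 1 Cl, 1 N, 3 O.
Implicit hydrogens by atom environment:
  5 × C (aromatic): 1 H each → 5
  4 × C: no H
  2 × C: 2 H each → 4
  2 × O: no H
  1 × C: 3 H
  1 × C: 1 H
  1 × C (aromatic): no H
  1 × Cl: no H
  1 × N: 2 H
  1 × O (charge -1): no H
  Total hydrogens = 15.
Net charge -1.
Molecular formula: C14H15ClNO3-

C14H15ClNO3-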